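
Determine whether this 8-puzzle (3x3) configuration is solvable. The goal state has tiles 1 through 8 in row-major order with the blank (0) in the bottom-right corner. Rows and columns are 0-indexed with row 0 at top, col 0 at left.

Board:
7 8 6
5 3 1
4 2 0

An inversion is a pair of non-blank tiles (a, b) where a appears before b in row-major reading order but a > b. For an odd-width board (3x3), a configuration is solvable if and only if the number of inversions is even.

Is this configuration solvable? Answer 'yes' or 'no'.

Answer: yes

Derivation:
Inversions (pairs i<j in row-major order where tile[i] > tile[j] > 0): 24
24 is even, so the puzzle is solvable.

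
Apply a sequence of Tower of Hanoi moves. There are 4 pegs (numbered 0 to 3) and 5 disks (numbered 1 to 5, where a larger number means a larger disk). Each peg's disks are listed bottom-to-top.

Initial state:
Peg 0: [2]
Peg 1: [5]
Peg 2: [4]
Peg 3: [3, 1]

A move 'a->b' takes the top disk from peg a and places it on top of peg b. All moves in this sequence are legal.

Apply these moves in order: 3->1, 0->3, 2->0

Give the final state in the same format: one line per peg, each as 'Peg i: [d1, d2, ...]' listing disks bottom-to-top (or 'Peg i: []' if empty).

After move 1 (3->1):
Peg 0: [2]
Peg 1: [5, 1]
Peg 2: [4]
Peg 3: [3]

After move 2 (0->3):
Peg 0: []
Peg 1: [5, 1]
Peg 2: [4]
Peg 3: [3, 2]

After move 3 (2->0):
Peg 0: [4]
Peg 1: [5, 1]
Peg 2: []
Peg 3: [3, 2]

Answer: Peg 0: [4]
Peg 1: [5, 1]
Peg 2: []
Peg 3: [3, 2]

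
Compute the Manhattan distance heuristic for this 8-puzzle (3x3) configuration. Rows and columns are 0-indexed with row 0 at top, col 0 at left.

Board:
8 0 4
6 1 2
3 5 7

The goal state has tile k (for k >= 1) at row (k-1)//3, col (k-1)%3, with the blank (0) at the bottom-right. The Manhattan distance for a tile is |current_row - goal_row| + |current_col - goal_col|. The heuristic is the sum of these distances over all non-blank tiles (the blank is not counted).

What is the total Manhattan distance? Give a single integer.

Tile 8: at (0,0), goal (2,1), distance |0-2|+|0-1| = 3
Tile 4: at (0,2), goal (1,0), distance |0-1|+|2-0| = 3
Tile 6: at (1,0), goal (1,2), distance |1-1|+|0-2| = 2
Tile 1: at (1,1), goal (0,0), distance |1-0|+|1-0| = 2
Tile 2: at (1,2), goal (0,1), distance |1-0|+|2-1| = 2
Tile 3: at (2,0), goal (0,2), distance |2-0|+|0-2| = 4
Tile 5: at (2,1), goal (1,1), distance |2-1|+|1-1| = 1
Tile 7: at (2,2), goal (2,0), distance |2-2|+|2-0| = 2
Sum: 3 + 3 + 2 + 2 + 2 + 4 + 1 + 2 = 19

Answer: 19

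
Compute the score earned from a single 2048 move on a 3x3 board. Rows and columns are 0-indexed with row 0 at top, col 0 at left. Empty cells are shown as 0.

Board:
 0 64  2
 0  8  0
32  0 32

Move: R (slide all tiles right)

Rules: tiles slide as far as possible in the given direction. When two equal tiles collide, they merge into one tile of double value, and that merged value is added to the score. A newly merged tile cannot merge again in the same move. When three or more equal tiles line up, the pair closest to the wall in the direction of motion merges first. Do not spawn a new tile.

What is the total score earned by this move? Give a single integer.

Answer: 64

Derivation:
Slide right:
row 0: [0, 64, 2] -> [0, 64, 2]  score +0 (running 0)
row 1: [0, 8, 0] -> [0, 0, 8]  score +0 (running 0)
row 2: [32, 0, 32] -> [0, 0, 64]  score +64 (running 64)
Board after move:
 0 64  2
 0  0  8
 0  0 64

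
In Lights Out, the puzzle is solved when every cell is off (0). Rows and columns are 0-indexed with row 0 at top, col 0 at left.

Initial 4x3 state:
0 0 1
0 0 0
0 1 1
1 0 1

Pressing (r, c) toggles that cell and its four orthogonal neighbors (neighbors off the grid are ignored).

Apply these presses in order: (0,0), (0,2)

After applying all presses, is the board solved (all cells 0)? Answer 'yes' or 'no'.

After press 1 at (0,0):
1 1 1
1 0 0
0 1 1
1 0 1

After press 2 at (0,2):
1 0 0
1 0 1
0 1 1
1 0 1

Lights still on: 7

Answer: no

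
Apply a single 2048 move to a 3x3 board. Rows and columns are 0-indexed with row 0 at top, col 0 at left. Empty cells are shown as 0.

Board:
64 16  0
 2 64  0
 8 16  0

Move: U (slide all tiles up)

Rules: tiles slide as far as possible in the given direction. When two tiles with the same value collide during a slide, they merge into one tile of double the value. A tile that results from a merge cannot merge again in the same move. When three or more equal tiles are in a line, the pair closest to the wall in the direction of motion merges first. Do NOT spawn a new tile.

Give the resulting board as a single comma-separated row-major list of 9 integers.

Slide up:
col 0: [64, 2, 8] -> [64, 2, 8]
col 1: [16, 64, 16] -> [16, 64, 16]
col 2: [0, 0, 0] -> [0, 0, 0]

Answer: 64, 16, 0, 2, 64, 0, 8, 16, 0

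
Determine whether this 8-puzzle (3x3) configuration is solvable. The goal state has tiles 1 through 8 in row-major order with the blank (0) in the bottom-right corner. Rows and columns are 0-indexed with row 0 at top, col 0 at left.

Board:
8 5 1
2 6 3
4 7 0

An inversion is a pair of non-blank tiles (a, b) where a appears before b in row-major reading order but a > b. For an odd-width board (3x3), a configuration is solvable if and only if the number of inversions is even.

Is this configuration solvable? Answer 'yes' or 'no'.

Inversions (pairs i<j in row-major order where tile[i] > tile[j] > 0): 13
13 is odd, so the puzzle is not solvable.

Answer: no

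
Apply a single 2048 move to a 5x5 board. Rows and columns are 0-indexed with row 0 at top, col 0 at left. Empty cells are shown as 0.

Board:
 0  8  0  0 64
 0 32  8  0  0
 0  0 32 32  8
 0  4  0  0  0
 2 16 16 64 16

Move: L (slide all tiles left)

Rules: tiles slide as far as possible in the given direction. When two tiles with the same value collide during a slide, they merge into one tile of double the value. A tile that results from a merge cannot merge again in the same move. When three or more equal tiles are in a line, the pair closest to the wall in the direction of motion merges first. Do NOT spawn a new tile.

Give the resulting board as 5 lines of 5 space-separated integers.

Slide left:
row 0: [0, 8, 0, 0, 64] -> [8, 64, 0, 0, 0]
row 1: [0, 32, 8, 0, 0] -> [32, 8, 0, 0, 0]
row 2: [0, 0, 32, 32, 8] -> [64, 8, 0, 0, 0]
row 3: [0, 4, 0, 0, 0] -> [4, 0, 0, 0, 0]
row 4: [2, 16, 16, 64, 16] -> [2, 32, 64, 16, 0]

Answer:  8 64  0  0  0
32  8  0  0  0
64  8  0  0  0
 4  0  0  0  0
 2 32 64 16  0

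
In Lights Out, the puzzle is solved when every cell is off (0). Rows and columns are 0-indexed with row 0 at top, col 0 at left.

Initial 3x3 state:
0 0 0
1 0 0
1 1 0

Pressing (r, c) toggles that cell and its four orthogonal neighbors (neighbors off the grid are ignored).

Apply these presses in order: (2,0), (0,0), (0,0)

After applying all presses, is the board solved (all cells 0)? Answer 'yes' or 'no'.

Answer: yes

Derivation:
After press 1 at (2,0):
0 0 0
0 0 0
0 0 0

After press 2 at (0,0):
1 1 0
1 0 0
0 0 0

After press 3 at (0,0):
0 0 0
0 0 0
0 0 0

Lights still on: 0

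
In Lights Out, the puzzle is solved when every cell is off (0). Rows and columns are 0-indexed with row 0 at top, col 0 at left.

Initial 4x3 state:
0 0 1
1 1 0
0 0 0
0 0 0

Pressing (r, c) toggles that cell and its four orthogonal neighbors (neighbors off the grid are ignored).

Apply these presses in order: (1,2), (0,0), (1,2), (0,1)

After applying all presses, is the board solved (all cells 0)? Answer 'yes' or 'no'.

Answer: yes

Derivation:
After press 1 at (1,2):
0 0 0
1 0 1
0 0 1
0 0 0

After press 2 at (0,0):
1 1 0
0 0 1
0 0 1
0 0 0

After press 3 at (1,2):
1 1 1
0 1 0
0 0 0
0 0 0

After press 4 at (0,1):
0 0 0
0 0 0
0 0 0
0 0 0

Lights still on: 0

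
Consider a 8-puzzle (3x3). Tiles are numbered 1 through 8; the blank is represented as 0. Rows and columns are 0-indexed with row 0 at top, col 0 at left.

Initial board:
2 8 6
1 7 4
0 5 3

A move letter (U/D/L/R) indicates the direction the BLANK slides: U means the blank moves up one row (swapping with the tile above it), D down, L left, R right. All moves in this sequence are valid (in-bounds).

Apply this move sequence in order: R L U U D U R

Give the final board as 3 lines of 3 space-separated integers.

Answer: 8 0 6
2 7 4
1 5 3

Derivation:
After move 1 (R):
2 8 6
1 7 4
5 0 3

After move 2 (L):
2 8 6
1 7 4
0 5 3

After move 3 (U):
2 8 6
0 7 4
1 5 3

After move 4 (U):
0 8 6
2 7 4
1 5 3

After move 5 (D):
2 8 6
0 7 4
1 5 3

After move 6 (U):
0 8 6
2 7 4
1 5 3

After move 7 (R):
8 0 6
2 7 4
1 5 3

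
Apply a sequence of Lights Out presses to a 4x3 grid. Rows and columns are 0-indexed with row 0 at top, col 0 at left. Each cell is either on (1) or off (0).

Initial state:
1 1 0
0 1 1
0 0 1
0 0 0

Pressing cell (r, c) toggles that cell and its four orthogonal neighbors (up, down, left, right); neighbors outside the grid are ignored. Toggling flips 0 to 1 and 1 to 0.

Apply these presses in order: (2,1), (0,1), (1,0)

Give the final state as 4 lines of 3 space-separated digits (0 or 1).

Answer: 1 0 1
1 0 1
0 1 0
0 1 0

Derivation:
After press 1 at (2,1):
1 1 0
0 0 1
1 1 0
0 1 0

After press 2 at (0,1):
0 0 1
0 1 1
1 1 0
0 1 0

After press 3 at (1,0):
1 0 1
1 0 1
0 1 0
0 1 0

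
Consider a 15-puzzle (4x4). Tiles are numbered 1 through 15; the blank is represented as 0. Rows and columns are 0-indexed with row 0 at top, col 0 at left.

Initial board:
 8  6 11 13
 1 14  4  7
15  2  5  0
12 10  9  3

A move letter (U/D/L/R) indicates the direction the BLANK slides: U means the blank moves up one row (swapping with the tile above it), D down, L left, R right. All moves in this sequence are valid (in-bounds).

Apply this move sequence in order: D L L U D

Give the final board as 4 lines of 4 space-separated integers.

After move 1 (D):
 8  6 11 13
 1 14  4  7
15  2  5  3
12 10  9  0

After move 2 (L):
 8  6 11 13
 1 14  4  7
15  2  5  3
12 10  0  9

After move 3 (L):
 8  6 11 13
 1 14  4  7
15  2  5  3
12  0 10  9

After move 4 (U):
 8  6 11 13
 1 14  4  7
15  0  5  3
12  2 10  9

After move 5 (D):
 8  6 11 13
 1 14  4  7
15  2  5  3
12  0 10  9

Answer:  8  6 11 13
 1 14  4  7
15  2  5  3
12  0 10  9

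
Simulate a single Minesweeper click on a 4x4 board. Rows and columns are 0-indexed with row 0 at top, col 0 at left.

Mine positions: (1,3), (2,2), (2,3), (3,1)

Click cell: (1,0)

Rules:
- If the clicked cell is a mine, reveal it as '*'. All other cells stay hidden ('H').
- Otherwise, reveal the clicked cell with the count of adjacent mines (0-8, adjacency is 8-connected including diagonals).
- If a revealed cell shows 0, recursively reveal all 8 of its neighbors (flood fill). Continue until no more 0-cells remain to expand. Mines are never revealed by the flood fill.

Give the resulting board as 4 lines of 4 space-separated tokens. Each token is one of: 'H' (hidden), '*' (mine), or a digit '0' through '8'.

0 0 1 H
0 1 3 H
1 2 H H
H H H H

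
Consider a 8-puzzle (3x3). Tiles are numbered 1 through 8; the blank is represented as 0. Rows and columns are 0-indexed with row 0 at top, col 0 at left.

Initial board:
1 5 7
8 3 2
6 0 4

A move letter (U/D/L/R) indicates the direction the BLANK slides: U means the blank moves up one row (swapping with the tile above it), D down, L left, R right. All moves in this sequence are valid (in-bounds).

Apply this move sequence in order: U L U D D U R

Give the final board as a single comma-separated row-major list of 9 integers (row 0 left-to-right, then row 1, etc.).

After move 1 (U):
1 5 7
8 0 2
6 3 4

After move 2 (L):
1 5 7
0 8 2
6 3 4

After move 3 (U):
0 5 7
1 8 2
6 3 4

After move 4 (D):
1 5 7
0 8 2
6 3 4

After move 5 (D):
1 5 7
6 8 2
0 3 4

After move 6 (U):
1 5 7
0 8 2
6 3 4

After move 7 (R):
1 5 7
8 0 2
6 3 4

Answer: 1, 5, 7, 8, 0, 2, 6, 3, 4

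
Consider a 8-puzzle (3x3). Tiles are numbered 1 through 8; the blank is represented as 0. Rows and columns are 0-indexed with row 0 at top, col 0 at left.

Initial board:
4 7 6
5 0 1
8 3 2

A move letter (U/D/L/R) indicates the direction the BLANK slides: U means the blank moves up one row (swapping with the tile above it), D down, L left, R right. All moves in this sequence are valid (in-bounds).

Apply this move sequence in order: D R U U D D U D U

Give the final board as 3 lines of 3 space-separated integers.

After move 1 (D):
4 7 6
5 3 1
8 0 2

After move 2 (R):
4 7 6
5 3 1
8 2 0

After move 3 (U):
4 7 6
5 3 0
8 2 1

After move 4 (U):
4 7 0
5 3 6
8 2 1

After move 5 (D):
4 7 6
5 3 0
8 2 1

After move 6 (D):
4 7 6
5 3 1
8 2 0

After move 7 (U):
4 7 6
5 3 0
8 2 1

After move 8 (D):
4 7 6
5 3 1
8 2 0

After move 9 (U):
4 7 6
5 3 0
8 2 1

Answer: 4 7 6
5 3 0
8 2 1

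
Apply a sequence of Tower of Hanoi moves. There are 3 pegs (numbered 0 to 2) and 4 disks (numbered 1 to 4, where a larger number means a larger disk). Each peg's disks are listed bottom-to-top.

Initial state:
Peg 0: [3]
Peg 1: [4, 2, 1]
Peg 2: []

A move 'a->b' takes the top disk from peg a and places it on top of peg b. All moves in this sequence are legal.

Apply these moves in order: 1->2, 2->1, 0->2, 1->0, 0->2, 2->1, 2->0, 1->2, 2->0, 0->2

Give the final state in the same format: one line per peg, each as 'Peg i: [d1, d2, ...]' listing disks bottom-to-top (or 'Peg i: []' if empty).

Answer: Peg 0: [3]
Peg 1: [4, 2]
Peg 2: [1]

Derivation:
After move 1 (1->2):
Peg 0: [3]
Peg 1: [4, 2]
Peg 2: [1]

After move 2 (2->1):
Peg 0: [3]
Peg 1: [4, 2, 1]
Peg 2: []

After move 3 (0->2):
Peg 0: []
Peg 1: [4, 2, 1]
Peg 2: [3]

After move 4 (1->0):
Peg 0: [1]
Peg 1: [4, 2]
Peg 2: [3]

After move 5 (0->2):
Peg 0: []
Peg 1: [4, 2]
Peg 2: [3, 1]

After move 6 (2->1):
Peg 0: []
Peg 1: [4, 2, 1]
Peg 2: [3]

After move 7 (2->0):
Peg 0: [3]
Peg 1: [4, 2, 1]
Peg 2: []

After move 8 (1->2):
Peg 0: [3]
Peg 1: [4, 2]
Peg 2: [1]

After move 9 (2->0):
Peg 0: [3, 1]
Peg 1: [4, 2]
Peg 2: []

After move 10 (0->2):
Peg 0: [3]
Peg 1: [4, 2]
Peg 2: [1]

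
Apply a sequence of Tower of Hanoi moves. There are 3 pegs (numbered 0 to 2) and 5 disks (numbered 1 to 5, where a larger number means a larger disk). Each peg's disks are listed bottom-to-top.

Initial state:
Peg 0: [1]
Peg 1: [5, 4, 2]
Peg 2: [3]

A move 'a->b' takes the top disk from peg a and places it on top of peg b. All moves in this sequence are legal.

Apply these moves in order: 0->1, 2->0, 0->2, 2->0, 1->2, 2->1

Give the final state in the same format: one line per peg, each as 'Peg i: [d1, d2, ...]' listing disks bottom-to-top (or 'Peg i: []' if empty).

Answer: Peg 0: [3]
Peg 1: [5, 4, 2, 1]
Peg 2: []

Derivation:
After move 1 (0->1):
Peg 0: []
Peg 1: [5, 4, 2, 1]
Peg 2: [3]

After move 2 (2->0):
Peg 0: [3]
Peg 1: [5, 4, 2, 1]
Peg 2: []

After move 3 (0->2):
Peg 0: []
Peg 1: [5, 4, 2, 1]
Peg 2: [3]

After move 4 (2->0):
Peg 0: [3]
Peg 1: [5, 4, 2, 1]
Peg 2: []

After move 5 (1->2):
Peg 0: [3]
Peg 1: [5, 4, 2]
Peg 2: [1]

After move 6 (2->1):
Peg 0: [3]
Peg 1: [5, 4, 2, 1]
Peg 2: []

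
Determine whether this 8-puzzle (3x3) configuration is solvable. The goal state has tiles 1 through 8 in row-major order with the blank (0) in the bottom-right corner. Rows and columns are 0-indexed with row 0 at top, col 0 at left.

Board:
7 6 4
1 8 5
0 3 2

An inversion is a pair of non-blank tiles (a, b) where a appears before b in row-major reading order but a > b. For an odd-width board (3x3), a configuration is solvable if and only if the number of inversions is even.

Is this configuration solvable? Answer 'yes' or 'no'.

Inversions (pairs i<j in row-major order where tile[i] > tile[j] > 0): 20
20 is even, so the puzzle is solvable.

Answer: yes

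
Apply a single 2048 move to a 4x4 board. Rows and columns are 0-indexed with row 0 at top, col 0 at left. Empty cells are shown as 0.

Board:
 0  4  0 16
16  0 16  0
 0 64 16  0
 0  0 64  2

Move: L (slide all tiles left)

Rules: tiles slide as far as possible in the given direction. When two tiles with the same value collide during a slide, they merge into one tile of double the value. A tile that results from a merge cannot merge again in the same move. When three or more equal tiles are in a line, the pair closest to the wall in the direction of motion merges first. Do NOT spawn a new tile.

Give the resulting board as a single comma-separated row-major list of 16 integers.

Answer: 4, 16, 0, 0, 32, 0, 0, 0, 64, 16, 0, 0, 64, 2, 0, 0

Derivation:
Slide left:
row 0: [0, 4, 0, 16] -> [4, 16, 0, 0]
row 1: [16, 0, 16, 0] -> [32, 0, 0, 0]
row 2: [0, 64, 16, 0] -> [64, 16, 0, 0]
row 3: [0, 0, 64, 2] -> [64, 2, 0, 0]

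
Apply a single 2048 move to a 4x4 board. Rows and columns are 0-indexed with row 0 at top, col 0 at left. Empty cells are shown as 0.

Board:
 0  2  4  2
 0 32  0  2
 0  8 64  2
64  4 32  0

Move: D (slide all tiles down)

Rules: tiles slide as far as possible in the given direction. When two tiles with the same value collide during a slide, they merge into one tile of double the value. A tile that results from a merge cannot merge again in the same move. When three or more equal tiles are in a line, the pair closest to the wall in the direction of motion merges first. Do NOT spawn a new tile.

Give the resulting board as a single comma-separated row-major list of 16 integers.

Answer: 0, 2, 0, 0, 0, 32, 4, 0, 0, 8, 64, 2, 64, 4, 32, 4

Derivation:
Slide down:
col 0: [0, 0, 0, 64] -> [0, 0, 0, 64]
col 1: [2, 32, 8, 4] -> [2, 32, 8, 4]
col 2: [4, 0, 64, 32] -> [0, 4, 64, 32]
col 3: [2, 2, 2, 0] -> [0, 0, 2, 4]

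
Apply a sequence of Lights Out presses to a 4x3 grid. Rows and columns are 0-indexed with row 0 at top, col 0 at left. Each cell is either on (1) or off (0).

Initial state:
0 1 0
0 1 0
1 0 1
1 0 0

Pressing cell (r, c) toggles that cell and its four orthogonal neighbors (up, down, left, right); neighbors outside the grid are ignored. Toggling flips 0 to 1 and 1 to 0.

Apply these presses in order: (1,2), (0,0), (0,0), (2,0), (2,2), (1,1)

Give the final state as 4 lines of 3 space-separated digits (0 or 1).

After press 1 at (1,2):
0 1 1
0 0 1
1 0 0
1 0 0

After press 2 at (0,0):
1 0 1
1 0 1
1 0 0
1 0 0

After press 3 at (0,0):
0 1 1
0 0 1
1 0 0
1 0 0

After press 4 at (2,0):
0 1 1
1 0 1
0 1 0
0 0 0

After press 5 at (2,2):
0 1 1
1 0 0
0 0 1
0 0 1

After press 6 at (1,1):
0 0 1
0 1 1
0 1 1
0 0 1

Answer: 0 0 1
0 1 1
0 1 1
0 0 1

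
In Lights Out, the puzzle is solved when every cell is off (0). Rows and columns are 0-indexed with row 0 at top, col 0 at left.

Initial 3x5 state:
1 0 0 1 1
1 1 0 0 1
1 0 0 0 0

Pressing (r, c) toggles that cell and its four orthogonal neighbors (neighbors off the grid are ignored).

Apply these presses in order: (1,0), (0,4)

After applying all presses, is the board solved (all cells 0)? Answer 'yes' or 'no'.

Answer: yes

Derivation:
After press 1 at (1,0):
0 0 0 1 1
0 0 0 0 1
0 0 0 0 0

After press 2 at (0,4):
0 0 0 0 0
0 0 0 0 0
0 0 0 0 0

Lights still on: 0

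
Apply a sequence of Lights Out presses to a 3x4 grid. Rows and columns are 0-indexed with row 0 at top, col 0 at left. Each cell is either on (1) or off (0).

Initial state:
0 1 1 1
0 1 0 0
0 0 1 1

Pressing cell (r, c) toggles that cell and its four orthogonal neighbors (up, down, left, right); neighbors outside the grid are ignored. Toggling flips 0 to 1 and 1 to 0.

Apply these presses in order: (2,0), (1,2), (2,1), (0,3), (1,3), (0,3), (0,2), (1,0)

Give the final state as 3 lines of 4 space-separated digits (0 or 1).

After press 1 at (2,0):
0 1 1 1
1 1 0 0
1 1 1 1

After press 2 at (1,2):
0 1 0 1
1 0 1 1
1 1 0 1

After press 3 at (2,1):
0 1 0 1
1 1 1 1
0 0 1 1

After press 4 at (0,3):
0 1 1 0
1 1 1 0
0 0 1 1

After press 5 at (1,3):
0 1 1 1
1 1 0 1
0 0 1 0

After press 6 at (0,3):
0 1 0 0
1 1 0 0
0 0 1 0

After press 7 at (0,2):
0 0 1 1
1 1 1 0
0 0 1 0

After press 8 at (1,0):
1 0 1 1
0 0 1 0
1 0 1 0

Answer: 1 0 1 1
0 0 1 0
1 0 1 0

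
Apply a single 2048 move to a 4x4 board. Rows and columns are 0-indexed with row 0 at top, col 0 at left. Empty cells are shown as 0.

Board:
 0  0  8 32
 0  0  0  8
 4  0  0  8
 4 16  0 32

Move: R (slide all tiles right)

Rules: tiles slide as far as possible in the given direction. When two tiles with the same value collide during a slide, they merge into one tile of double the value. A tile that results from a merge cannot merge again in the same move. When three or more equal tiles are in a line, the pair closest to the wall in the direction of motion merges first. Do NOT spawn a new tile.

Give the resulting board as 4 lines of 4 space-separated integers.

Answer:  0  0  8 32
 0  0  0  8
 0  0  4  8
 0  4 16 32

Derivation:
Slide right:
row 0: [0, 0, 8, 32] -> [0, 0, 8, 32]
row 1: [0, 0, 0, 8] -> [0, 0, 0, 8]
row 2: [4, 0, 0, 8] -> [0, 0, 4, 8]
row 3: [4, 16, 0, 32] -> [0, 4, 16, 32]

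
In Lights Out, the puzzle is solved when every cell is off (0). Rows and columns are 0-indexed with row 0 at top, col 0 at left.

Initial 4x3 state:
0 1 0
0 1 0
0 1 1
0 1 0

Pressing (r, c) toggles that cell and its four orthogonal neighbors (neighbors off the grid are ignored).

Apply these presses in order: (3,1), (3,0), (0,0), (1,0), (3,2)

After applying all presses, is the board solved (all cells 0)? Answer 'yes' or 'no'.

Answer: yes

Derivation:
After press 1 at (3,1):
0 1 0
0 1 0
0 0 1
1 0 1

After press 2 at (3,0):
0 1 0
0 1 0
1 0 1
0 1 1

After press 3 at (0,0):
1 0 0
1 1 0
1 0 1
0 1 1

After press 4 at (1,0):
0 0 0
0 0 0
0 0 1
0 1 1

After press 5 at (3,2):
0 0 0
0 0 0
0 0 0
0 0 0

Lights still on: 0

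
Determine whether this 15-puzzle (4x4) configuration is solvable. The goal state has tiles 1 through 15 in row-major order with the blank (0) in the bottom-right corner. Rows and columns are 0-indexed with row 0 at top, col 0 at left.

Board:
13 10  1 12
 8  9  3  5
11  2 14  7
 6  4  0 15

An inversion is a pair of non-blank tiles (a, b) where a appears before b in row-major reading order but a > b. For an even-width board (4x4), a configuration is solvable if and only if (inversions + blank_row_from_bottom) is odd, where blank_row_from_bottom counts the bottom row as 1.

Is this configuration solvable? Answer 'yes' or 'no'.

Answer: no

Derivation:
Inversions: 55
Blank is in row 3 (0-indexed from top), which is row 1 counting from the bottom (bottom = 1).
55 + 1 = 56, which is even, so the puzzle is not solvable.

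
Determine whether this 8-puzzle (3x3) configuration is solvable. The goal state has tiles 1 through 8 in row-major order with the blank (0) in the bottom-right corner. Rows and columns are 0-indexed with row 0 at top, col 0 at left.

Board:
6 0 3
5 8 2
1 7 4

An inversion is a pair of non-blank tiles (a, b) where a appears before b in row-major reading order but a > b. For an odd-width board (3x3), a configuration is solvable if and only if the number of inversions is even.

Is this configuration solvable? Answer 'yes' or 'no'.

Answer: yes

Derivation:
Inversions (pairs i<j in row-major order where tile[i] > tile[j] > 0): 16
16 is even, so the puzzle is solvable.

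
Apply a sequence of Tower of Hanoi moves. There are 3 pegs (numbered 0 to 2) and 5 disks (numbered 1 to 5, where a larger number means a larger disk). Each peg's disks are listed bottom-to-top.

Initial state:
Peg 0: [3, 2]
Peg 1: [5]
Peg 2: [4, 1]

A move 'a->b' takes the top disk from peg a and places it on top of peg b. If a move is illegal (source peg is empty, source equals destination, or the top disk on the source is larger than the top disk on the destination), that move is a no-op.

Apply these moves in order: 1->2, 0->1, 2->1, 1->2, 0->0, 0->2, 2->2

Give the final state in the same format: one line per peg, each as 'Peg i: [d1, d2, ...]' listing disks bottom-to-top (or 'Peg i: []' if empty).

After move 1 (1->2):
Peg 0: [3, 2]
Peg 1: [5]
Peg 2: [4, 1]

After move 2 (0->1):
Peg 0: [3]
Peg 1: [5, 2]
Peg 2: [4, 1]

After move 3 (2->1):
Peg 0: [3]
Peg 1: [5, 2, 1]
Peg 2: [4]

After move 4 (1->2):
Peg 0: [3]
Peg 1: [5, 2]
Peg 2: [4, 1]

After move 5 (0->0):
Peg 0: [3]
Peg 1: [5, 2]
Peg 2: [4, 1]

After move 6 (0->2):
Peg 0: [3]
Peg 1: [5, 2]
Peg 2: [4, 1]

After move 7 (2->2):
Peg 0: [3]
Peg 1: [5, 2]
Peg 2: [4, 1]

Answer: Peg 0: [3]
Peg 1: [5, 2]
Peg 2: [4, 1]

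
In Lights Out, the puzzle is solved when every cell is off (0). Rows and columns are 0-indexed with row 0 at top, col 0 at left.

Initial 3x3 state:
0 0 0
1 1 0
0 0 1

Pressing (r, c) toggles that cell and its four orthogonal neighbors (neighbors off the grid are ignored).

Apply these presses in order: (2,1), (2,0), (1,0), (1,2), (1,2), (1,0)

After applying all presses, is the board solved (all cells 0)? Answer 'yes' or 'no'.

After press 1 at (2,1):
0 0 0
1 0 0
1 1 0

After press 2 at (2,0):
0 0 0
0 0 0
0 0 0

After press 3 at (1,0):
1 0 0
1 1 0
1 0 0

After press 4 at (1,2):
1 0 1
1 0 1
1 0 1

After press 5 at (1,2):
1 0 0
1 1 0
1 0 0

After press 6 at (1,0):
0 0 0
0 0 0
0 0 0

Lights still on: 0

Answer: yes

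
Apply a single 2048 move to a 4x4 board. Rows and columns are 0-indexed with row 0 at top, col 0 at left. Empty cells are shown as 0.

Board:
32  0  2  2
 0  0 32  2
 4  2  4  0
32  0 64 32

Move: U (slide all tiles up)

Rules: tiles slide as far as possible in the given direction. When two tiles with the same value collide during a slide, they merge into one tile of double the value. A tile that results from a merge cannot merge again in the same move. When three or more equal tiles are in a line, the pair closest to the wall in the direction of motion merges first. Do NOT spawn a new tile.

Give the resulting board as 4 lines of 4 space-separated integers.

Answer: 32  2  2  4
 4  0 32 32
32  0  4  0
 0  0 64  0

Derivation:
Slide up:
col 0: [32, 0, 4, 32] -> [32, 4, 32, 0]
col 1: [0, 0, 2, 0] -> [2, 0, 0, 0]
col 2: [2, 32, 4, 64] -> [2, 32, 4, 64]
col 3: [2, 2, 0, 32] -> [4, 32, 0, 0]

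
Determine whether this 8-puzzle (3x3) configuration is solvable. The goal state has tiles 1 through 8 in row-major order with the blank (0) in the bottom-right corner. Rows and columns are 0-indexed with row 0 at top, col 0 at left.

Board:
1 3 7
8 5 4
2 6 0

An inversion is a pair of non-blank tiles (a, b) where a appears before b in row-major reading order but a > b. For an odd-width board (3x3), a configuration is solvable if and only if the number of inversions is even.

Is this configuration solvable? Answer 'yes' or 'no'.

Inversions (pairs i<j in row-major order where tile[i] > tile[j] > 0): 12
12 is even, so the puzzle is solvable.

Answer: yes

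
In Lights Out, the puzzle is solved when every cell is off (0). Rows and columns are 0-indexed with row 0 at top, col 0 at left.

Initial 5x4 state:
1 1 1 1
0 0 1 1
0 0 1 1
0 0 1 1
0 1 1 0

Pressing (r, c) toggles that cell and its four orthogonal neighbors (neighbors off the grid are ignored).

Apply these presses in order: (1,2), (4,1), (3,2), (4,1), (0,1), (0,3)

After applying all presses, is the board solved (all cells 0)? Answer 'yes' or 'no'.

After press 1 at (1,2):
1 1 0 1
0 1 0 0
0 0 0 1
0 0 1 1
0 1 1 0

After press 2 at (4,1):
1 1 0 1
0 1 0 0
0 0 0 1
0 1 1 1
1 0 0 0

After press 3 at (3,2):
1 1 0 1
0 1 0 0
0 0 1 1
0 0 0 0
1 0 1 0

After press 4 at (4,1):
1 1 0 1
0 1 0 0
0 0 1 1
0 1 0 0
0 1 0 0

After press 5 at (0,1):
0 0 1 1
0 0 0 0
0 0 1 1
0 1 0 0
0 1 0 0

After press 6 at (0,3):
0 0 0 0
0 0 0 1
0 0 1 1
0 1 0 0
0 1 0 0

Lights still on: 5

Answer: no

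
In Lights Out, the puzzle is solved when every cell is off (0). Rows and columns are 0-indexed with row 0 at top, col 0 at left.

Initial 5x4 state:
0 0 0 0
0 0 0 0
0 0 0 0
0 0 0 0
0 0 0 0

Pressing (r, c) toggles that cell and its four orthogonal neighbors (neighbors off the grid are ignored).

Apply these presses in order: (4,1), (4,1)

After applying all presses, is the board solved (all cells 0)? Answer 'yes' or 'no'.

Answer: yes

Derivation:
After press 1 at (4,1):
0 0 0 0
0 0 0 0
0 0 0 0
0 1 0 0
1 1 1 0

After press 2 at (4,1):
0 0 0 0
0 0 0 0
0 0 0 0
0 0 0 0
0 0 0 0

Lights still on: 0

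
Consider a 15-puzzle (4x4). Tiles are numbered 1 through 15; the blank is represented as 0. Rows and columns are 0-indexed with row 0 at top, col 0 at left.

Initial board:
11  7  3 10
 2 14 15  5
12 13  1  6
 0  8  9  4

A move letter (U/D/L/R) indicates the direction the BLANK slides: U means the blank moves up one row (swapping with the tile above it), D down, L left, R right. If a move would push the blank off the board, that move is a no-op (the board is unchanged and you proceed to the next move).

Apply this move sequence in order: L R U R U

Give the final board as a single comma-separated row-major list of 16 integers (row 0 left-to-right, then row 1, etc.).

After move 1 (L):
11  7  3 10
 2 14 15  5
12 13  1  6
 0  8  9  4

After move 2 (R):
11  7  3 10
 2 14 15  5
12 13  1  6
 8  0  9  4

After move 3 (U):
11  7  3 10
 2 14 15  5
12  0  1  6
 8 13  9  4

After move 4 (R):
11  7  3 10
 2 14 15  5
12  1  0  6
 8 13  9  4

After move 5 (U):
11  7  3 10
 2 14  0  5
12  1 15  6
 8 13  9  4

Answer: 11, 7, 3, 10, 2, 14, 0, 5, 12, 1, 15, 6, 8, 13, 9, 4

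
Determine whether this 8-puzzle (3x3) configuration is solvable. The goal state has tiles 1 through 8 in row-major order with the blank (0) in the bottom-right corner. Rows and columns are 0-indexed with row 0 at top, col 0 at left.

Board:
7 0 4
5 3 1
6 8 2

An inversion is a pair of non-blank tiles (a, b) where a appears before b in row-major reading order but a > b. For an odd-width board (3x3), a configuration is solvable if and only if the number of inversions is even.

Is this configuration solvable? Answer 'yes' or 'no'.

Answer: yes

Derivation:
Inversions (pairs i<j in row-major order where tile[i] > tile[j] > 0): 16
16 is even, so the puzzle is solvable.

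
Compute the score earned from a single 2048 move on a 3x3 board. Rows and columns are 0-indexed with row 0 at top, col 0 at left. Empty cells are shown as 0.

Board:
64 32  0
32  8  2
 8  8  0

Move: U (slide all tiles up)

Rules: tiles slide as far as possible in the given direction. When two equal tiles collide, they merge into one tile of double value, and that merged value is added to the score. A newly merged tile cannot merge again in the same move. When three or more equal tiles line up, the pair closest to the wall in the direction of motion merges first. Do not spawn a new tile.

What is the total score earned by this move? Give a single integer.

Slide up:
col 0: [64, 32, 8] -> [64, 32, 8]  score +0 (running 0)
col 1: [32, 8, 8] -> [32, 16, 0]  score +16 (running 16)
col 2: [0, 2, 0] -> [2, 0, 0]  score +0 (running 16)
Board after move:
64 32  2
32 16  0
 8  0  0

Answer: 16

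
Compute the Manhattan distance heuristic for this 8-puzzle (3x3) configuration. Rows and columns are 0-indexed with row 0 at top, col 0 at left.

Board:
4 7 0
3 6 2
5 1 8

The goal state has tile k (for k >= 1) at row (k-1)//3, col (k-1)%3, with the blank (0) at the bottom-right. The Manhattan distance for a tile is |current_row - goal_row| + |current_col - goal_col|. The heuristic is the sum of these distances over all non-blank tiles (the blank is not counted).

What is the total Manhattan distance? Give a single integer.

Tile 4: (0,0)->(1,0) = 1
Tile 7: (0,1)->(2,0) = 3
Tile 3: (1,0)->(0,2) = 3
Tile 6: (1,1)->(1,2) = 1
Tile 2: (1,2)->(0,1) = 2
Tile 5: (2,0)->(1,1) = 2
Tile 1: (2,1)->(0,0) = 3
Tile 8: (2,2)->(2,1) = 1
Sum: 1 + 3 + 3 + 1 + 2 + 2 + 3 + 1 = 16

Answer: 16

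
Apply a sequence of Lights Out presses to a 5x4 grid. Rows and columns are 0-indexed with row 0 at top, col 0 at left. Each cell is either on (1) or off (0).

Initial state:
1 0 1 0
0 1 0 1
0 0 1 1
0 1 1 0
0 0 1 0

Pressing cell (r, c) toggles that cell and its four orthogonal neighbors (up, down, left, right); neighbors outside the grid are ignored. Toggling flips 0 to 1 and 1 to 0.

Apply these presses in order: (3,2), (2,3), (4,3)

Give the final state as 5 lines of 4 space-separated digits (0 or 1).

After press 1 at (3,2):
1 0 1 0
0 1 0 1
0 0 0 1
0 0 0 1
0 0 0 0

After press 2 at (2,3):
1 0 1 0
0 1 0 0
0 0 1 0
0 0 0 0
0 0 0 0

After press 3 at (4,3):
1 0 1 0
0 1 0 0
0 0 1 0
0 0 0 1
0 0 1 1

Answer: 1 0 1 0
0 1 0 0
0 0 1 0
0 0 0 1
0 0 1 1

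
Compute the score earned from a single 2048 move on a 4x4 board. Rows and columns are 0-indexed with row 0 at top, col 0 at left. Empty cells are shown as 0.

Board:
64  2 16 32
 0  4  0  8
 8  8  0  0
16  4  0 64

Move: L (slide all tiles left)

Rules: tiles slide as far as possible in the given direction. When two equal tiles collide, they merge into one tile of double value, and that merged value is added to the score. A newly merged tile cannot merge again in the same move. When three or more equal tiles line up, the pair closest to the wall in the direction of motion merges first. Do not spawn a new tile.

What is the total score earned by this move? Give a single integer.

Slide left:
row 0: [64, 2, 16, 32] -> [64, 2, 16, 32]  score +0 (running 0)
row 1: [0, 4, 0, 8] -> [4, 8, 0, 0]  score +0 (running 0)
row 2: [8, 8, 0, 0] -> [16, 0, 0, 0]  score +16 (running 16)
row 3: [16, 4, 0, 64] -> [16, 4, 64, 0]  score +0 (running 16)
Board after move:
64  2 16 32
 4  8  0  0
16  0  0  0
16  4 64  0

Answer: 16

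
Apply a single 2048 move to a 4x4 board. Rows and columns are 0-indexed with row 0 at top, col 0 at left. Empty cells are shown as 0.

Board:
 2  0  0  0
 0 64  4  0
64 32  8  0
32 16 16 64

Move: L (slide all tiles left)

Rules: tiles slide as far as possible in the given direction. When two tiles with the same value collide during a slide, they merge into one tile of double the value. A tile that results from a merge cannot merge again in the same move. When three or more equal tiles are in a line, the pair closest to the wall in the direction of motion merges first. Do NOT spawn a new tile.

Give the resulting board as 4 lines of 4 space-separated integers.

Slide left:
row 0: [2, 0, 0, 0] -> [2, 0, 0, 0]
row 1: [0, 64, 4, 0] -> [64, 4, 0, 0]
row 2: [64, 32, 8, 0] -> [64, 32, 8, 0]
row 3: [32, 16, 16, 64] -> [32, 32, 64, 0]

Answer:  2  0  0  0
64  4  0  0
64 32  8  0
32 32 64  0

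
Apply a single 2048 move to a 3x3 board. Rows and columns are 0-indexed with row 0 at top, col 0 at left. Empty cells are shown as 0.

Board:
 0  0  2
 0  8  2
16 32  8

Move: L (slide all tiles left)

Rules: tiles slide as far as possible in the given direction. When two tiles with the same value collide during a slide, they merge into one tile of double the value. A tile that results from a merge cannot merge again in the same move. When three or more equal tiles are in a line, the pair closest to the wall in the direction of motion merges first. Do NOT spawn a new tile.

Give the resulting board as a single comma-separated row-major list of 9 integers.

Slide left:
row 0: [0, 0, 2] -> [2, 0, 0]
row 1: [0, 8, 2] -> [8, 2, 0]
row 2: [16, 32, 8] -> [16, 32, 8]

Answer: 2, 0, 0, 8, 2, 0, 16, 32, 8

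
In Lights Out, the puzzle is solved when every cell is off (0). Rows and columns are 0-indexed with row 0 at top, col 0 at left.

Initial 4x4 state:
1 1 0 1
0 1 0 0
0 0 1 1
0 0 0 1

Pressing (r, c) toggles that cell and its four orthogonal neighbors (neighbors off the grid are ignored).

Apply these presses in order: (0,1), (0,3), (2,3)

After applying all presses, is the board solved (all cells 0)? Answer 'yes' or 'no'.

After press 1 at (0,1):
0 0 1 1
0 0 0 0
0 0 1 1
0 0 0 1

After press 2 at (0,3):
0 0 0 0
0 0 0 1
0 0 1 1
0 0 0 1

After press 3 at (2,3):
0 0 0 0
0 0 0 0
0 0 0 0
0 0 0 0

Lights still on: 0

Answer: yes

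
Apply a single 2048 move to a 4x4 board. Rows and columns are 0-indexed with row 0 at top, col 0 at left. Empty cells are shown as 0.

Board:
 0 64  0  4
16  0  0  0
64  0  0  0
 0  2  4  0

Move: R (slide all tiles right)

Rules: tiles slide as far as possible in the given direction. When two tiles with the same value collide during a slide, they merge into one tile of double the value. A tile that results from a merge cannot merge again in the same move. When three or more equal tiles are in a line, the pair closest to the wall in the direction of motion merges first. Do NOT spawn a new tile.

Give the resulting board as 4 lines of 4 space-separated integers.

Slide right:
row 0: [0, 64, 0, 4] -> [0, 0, 64, 4]
row 1: [16, 0, 0, 0] -> [0, 0, 0, 16]
row 2: [64, 0, 0, 0] -> [0, 0, 0, 64]
row 3: [0, 2, 4, 0] -> [0, 0, 2, 4]

Answer:  0  0 64  4
 0  0  0 16
 0  0  0 64
 0  0  2  4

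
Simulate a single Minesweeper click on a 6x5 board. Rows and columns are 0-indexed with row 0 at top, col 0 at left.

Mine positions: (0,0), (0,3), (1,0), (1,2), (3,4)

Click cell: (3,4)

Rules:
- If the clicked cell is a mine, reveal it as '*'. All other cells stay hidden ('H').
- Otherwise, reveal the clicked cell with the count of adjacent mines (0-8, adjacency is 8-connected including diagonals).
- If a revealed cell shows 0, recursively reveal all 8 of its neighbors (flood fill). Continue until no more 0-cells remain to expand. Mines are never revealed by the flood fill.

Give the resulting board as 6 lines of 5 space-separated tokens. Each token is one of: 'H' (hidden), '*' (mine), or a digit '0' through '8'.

H H H H H
H H H H H
H H H H H
H H H H *
H H H H H
H H H H H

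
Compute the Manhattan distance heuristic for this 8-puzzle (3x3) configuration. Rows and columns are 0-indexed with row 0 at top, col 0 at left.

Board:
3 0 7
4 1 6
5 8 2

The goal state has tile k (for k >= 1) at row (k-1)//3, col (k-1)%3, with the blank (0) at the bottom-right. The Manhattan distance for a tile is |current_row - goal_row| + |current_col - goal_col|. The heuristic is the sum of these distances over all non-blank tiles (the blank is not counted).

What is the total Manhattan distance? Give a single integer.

Tile 3: at (0,0), goal (0,2), distance |0-0|+|0-2| = 2
Tile 7: at (0,2), goal (2,0), distance |0-2|+|2-0| = 4
Tile 4: at (1,0), goal (1,0), distance |1-1|+|0-0| = 0
Tile 1: at (1,1), goal (0,0), distance |1-0|+|1-0| = 2
Tile 6: at (1,2), goal (1,2), distance |1-1|+|2-2| = 0
Tile 5: at (2,0), goal (1,1), distance |2-1|+|0-1| = 2
Tile 8: at (2,1), goal (2,1), distance |2-2|+|1-1| = 0
Tile 2: at (2,2), goal (0,1), distance |2-0|+|2-1| = 3
Sum: 2 + 4 + 0 + 2 + 0 + 2 + 0 + 3 = 13

Answer: 13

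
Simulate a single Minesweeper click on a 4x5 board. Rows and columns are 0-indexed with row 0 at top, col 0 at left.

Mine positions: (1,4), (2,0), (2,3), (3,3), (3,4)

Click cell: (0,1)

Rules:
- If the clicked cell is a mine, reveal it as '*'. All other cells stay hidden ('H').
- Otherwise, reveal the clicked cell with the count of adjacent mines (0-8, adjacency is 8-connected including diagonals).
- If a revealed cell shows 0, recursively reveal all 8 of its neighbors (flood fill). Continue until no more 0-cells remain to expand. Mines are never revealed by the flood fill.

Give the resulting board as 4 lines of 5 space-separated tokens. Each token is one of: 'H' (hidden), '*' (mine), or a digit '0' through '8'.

0 0 0 1 H
1 1 1 2 H
H H H H H
H H H H H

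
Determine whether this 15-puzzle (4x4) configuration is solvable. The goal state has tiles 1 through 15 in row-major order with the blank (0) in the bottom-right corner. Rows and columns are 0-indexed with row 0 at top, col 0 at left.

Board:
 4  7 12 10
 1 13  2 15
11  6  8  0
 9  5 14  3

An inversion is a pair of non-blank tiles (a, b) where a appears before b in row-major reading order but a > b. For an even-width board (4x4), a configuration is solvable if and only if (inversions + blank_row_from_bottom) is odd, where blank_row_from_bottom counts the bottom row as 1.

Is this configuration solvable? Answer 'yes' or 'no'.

Inversions: 51
Blank is in row 2 (0-indexed from top), which is row 2 counting from the bottom (bottom = 1).
51 + 2 = 53, which is odd, so the puzzle is solvable.

Answer: yes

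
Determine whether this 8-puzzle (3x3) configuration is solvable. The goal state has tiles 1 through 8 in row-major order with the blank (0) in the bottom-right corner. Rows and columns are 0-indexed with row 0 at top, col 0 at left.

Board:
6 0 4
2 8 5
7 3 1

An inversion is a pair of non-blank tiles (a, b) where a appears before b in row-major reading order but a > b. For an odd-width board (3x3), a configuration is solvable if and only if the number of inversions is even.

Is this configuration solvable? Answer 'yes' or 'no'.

Answer: yes

Derivation:
Inversions (pairs i<j in row-major order where tile[i] > tile[j] > 0): 18
18 is even, so the puzzle is solvable.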